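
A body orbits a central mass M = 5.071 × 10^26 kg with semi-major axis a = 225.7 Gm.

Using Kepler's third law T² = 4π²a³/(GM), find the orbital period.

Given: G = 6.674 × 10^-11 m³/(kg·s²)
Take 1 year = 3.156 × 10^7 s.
M = 5.071 × 10^26 kg
GM = G × M = 6.674 × 10^-11 × 5.071 × 10^26 = 3.38439 × 10^16 m³/s²
a = 225.7 Gm = 2.257 × 10^11 m
a³ = 1.14973 × 10^34 m³
T = 2π √(a³/GM) = 2π √((1.14973 × 10^34) / (3.38439 × 10^16)) = 2π × 5.82851 × 10^8 s
T = 3.66216 × 10^9 s ≈ 116 years

Final answer: 116 years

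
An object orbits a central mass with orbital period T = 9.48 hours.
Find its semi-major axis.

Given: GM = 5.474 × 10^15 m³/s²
T = 9.48 hours = 34128 s
GM = 5.474 × 10^15 m³/s²
Kepler's third law: a³ = GM T² / (4π²)
T² = 1.16472 × 10^9 s²
a³ = (5.474 × 10^15) × (1.16472 × 10^9) / (4π²) = 1.61498 × 10^23 m³
a = (a³)^(1/3) = 5.44572 × 10^7 m ≈ 54.46 Mm

Final answer: 54.46 Mm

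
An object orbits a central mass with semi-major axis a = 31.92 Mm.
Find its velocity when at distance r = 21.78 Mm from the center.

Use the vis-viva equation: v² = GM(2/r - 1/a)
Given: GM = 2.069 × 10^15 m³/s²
a = 31.92 Mm = 3.192 × 10^7 m
r = 21.78 Mm = 2.178 × 10^7 m
GM = 2.069 × 10^15 m³/s²
2/r − 1/a = 9.18274 × 10^-8 − 3.13283 × 10^-8 = 6.0499 × 10^-8 m⁻¹
v² = GM (2/r − 1/a) = 1.25173 × 10^8 m²/s²
v = 11188.1 m/s ≈ 11.19 km/s

Final answer: 11.19 km/s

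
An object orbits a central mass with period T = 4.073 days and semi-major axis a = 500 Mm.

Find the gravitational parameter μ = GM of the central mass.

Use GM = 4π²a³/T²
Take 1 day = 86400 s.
T = 4.073 days = 351907 s
a = 500 Mm = 5 × 10^8 m
a³ = 1.25 × 10^26 m³
T² = 1.23839 × 10^11 s²
GM = 4π² × (1.25 × 10^26) / (1.23839 × 10^11) = 3.98486 × 10^16 m³/s²
GM ≈ 3.985 × 10^16 m³/s²

Final answer: GM = 3.985 × 10^16 m³/s²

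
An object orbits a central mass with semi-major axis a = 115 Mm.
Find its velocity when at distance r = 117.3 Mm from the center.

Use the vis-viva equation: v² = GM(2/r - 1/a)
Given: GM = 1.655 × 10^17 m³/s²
a = 115 Mm = 1.15 × 10^8 m
r = 117.3 Mm = 1.173 × 10^8 m
GM = 1.655 × 10^17 m³/s²
2/r − 1/a = 1.70503 × 10^-8 − 8.69565 × 10^-9 = 8.35465 × 10^-9 m⁻¹
v² = GM (2/r − 1/a) = 1.38269 × 10^9 m²/s²
v = 37184.6 m/s ≈ 37.18 km/s

Final answer: 37.18 km/s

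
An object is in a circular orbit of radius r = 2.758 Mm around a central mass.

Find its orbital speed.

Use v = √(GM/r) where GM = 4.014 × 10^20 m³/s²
r = 2.758 Mm = 2.758 × 10^6 m
GM = 4.014 × 10^20 m³/s²
GM/r = (4.014 × 10^20) / (2.758 × 10^6) = 1.4554 × 10^14 m²/s²
v = √(GM/r) = 1.2064 × 10^7 m/s ≈ 1.206 × 10^4 km/s

Final answer: 1.206 × 10^4 km/s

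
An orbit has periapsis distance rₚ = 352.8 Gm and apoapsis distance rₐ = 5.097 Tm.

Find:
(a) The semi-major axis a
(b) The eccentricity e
rₚ = 352.8 Gm = 3.528 × 10^11 m
rₐ = 5.097 Tm = 5.097 × 10^12 m
(a) a = (rₚ + rₐ)/2 = 2.7249 × 10^12 m ≈ 2.725 Tm
(b) e = (rₐ − rₚ)/(rₐ + rₚ) = (4.7442 × 10^12) / (5.4498 × 10^12) = 0.870527

Final answer:
(a) a = 2.725 Tm
(b) e = 0.8705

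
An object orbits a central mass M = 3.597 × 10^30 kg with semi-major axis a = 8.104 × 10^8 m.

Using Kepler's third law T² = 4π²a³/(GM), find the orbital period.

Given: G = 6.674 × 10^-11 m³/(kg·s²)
M = 3.597 × 10^30 kg
GM = G × M = 6.674 × 10^-11 × 3.597 × 10^30 = 2.40064 × 10^20 m³/s²
a = 8.104 × 10^8 m
a³ = 5.32229 × 10^26 m³
T = 2π √(a³/GM) = 2π √((5.32229 × 10^26) / (2.40064 × 10^20)) = 2π × 1488.97 s
T = 9355.47 s ≈ 2.599 hours

Final answer: 2.599 hours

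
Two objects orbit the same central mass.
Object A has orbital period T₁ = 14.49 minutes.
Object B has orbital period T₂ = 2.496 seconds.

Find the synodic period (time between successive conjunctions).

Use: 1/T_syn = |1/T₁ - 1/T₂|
T₁ = 14.49 minutes = 869.4 s
T₂ = 2.496 seconds
1/T₁ = 0.00115022 s⁻¹
1/T₂ = 0.400641 s⁻¹
|1/T₁ − 1/T₂| = 0.399491 s⁻¹
T_syn = 1 / |1/T₁ − 1/T₂| = 2.50319 s ≈ 2.503 seconds

Final answer: T_syn = 2.503 seconds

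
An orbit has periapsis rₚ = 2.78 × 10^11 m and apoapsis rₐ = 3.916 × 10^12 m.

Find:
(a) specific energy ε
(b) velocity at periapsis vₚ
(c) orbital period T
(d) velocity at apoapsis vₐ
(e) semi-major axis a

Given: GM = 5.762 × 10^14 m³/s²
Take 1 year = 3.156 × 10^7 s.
rₚ = 2.78 × 10^11 m
rₐ = 3.916 × 10^12 m
GM = 5.762 × 10^14 m³/s²
a = (rₚ + rₐ)/2 = 2.097 × 10^12 m
e = (rₐ − rₚ)/(rₐ + rₚ) = (3.638 × 10^12) / (4.194 × 10^12) = 0.86743
(a) 2a = 4.194 × 10^12 m;  ε = −GM/(2a) = -137.387 J/kg ≈ -137.4 J/kg
(b) vₚ² = GM (2/rₚ − 1/a) = 5.762 × 10^14 × (7.19424 × 10^-12 − 4.76872 × 10^-13) = 3870.55 m²/s²;  vₚ = 62.2137 m/s ≈ 62.21 m/s
(c) a³ = 9.22137 × 10^36 m³;  T = 2π √(a³/GM) = 2π × 1.26506 × 10^11 s = 7.9486 × 10^11 s ≈ 2.519 × 10^4 years
(d) vₐ² = GM (2/rₐ − 1/a) = 5.762 × 10^14 × (5.10725 × 10^-13 − 4.76872 × 10^-13) = 19.5064 m²/s²;  vₐ = 4.4166 m/s ≈ 4.417 m/s
(e) a = 2.097 × 10^12 m ≈ 2.097 × 10^12 m

Final answer:
(a) specific energy ε = -137.4 J/kg
(b) velocity at periapsis vₚ = 62.21 m/s
(c) orbital period T = 2.519 × 10^4 years
(d) velocity at apoapsis vₐ = 4.417 m/s
(e) semi-major axis a = 2.097 × 10^12 m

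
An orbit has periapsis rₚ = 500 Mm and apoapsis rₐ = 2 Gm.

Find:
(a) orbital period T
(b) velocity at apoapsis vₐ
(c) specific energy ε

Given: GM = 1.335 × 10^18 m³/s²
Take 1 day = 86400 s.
rₚ = 500 Mm = 5 × 10^8 m
rₐ = 2 Gm = 2 × 10^9 m
GM = 1.335 × 10^18 m³/s²
a = (rₚ + rₐ)/2 = 1.25 × 10^9 m
e = (rₐ − rₚ)/(rₐ + rₚ) = (1.5 × 10^9) / (2.5 × 10^9) = 0.6
(a) a³ = 1.95313 × 10^27 m³;  T = 2π √(a³/GM) = 2π × 38249.4 s = 240328 s ≈ 2.782 days
(b) vₐ² = GM (2/rₐ − 1/a) = 1.335 × 10^18 × (1 × 10^-9 − 8 × 10^-10) = 2.67 × 10^8 m²/s²;  vₐ = 16340.1 m/s ≈ 16.34 km/s
(c) 2a = 2.5 × 10^9 m;  ε = −GM/(2a) = -5.34 × 10^8 J/kg ≈ -534 MJ/kg

Final answer:
(a) orbital period T = 2.782 days
(b) velocity at apoapsis vₐ = 16.34 km/s
(c) specific energy ε = -534 MJ/kg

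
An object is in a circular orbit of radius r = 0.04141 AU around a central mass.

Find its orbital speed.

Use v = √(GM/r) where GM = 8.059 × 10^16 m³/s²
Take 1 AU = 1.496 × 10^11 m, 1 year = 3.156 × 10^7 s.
r = 0.04141 AU = 6.19494 × 10^9 m
GM = 8.059 × 10^16 m³/s²
GM/r = (8.059 × 10^16) / (6.19494 × 10^9) = 1.3009 × 10^7 m²/s²
v = √(GM/r) = 3606.8 m/s ≈ 0.7609 AU/year

Final answer: 0.7609 AU/year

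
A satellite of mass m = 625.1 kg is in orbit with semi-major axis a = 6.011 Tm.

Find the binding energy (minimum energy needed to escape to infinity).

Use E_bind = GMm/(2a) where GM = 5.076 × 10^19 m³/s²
a = 6.011 Tm = 6.011 × 10^12 m
GM = 5.076 × 10^19 m³/s²
m = 625.1 kg
GMm = 5.076 × 10^19 × 625.1 = 3.17301 × 10^22 m³·kg/s²
2a = 1.2022 × 10^13 m
E_bind = GMm/(2a) = 2.63933 × 10^9 J ≈ 2.639 GJ

Final answer: 2.639 GJ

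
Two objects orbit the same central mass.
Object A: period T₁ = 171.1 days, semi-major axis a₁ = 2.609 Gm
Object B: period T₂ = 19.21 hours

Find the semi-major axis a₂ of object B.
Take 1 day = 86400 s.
T₁ = 171.1 days = 1.4783 × 10^7 s
T₂ = 19.21 hours = 69156 s
a₁ = 2.609 Gm = 2.609 × 10^9 m
Kepler's third law: (T₂/T₁)² = (a₂/a₁)³  ⇒  a₂ = a₁ (T₂/T₁)^(2/3)
T₂/T₁ = 0.00467806
(T₂/T₁)^(2/3) = 0.0279712
a₂ = 2.609 × 10^9 m × 0.0279712 = 7.29768 × 10^7 m ≈ 72.98 Mm

Final answer: a₂ = 72.98 Mm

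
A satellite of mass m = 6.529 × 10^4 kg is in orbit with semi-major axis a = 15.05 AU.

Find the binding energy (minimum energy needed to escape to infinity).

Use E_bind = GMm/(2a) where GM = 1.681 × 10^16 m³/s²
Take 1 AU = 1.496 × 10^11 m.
a = 15.05 AU = 2.25148 × 10^12 m
GM = 1.681 × 10^16 m³/s²
m = 6.529 × 10^4 kg
GMm = 1.681 × 10^16 × 65290 = 1.09752 × 10^21 m³·kg/s²
2a = 4.50296 × 10^12 m
E_bind = GMm/(2a) = 2.43734 × 10^8 J ≈ 243.7 MJ

Final answer: 243.7 MJ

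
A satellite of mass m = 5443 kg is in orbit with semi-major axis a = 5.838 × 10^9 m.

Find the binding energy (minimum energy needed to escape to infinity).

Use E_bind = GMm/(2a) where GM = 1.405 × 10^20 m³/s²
a = 5.838 × 10^9 m
GM = 1.405 × 10^20 m³/s²
m = 5443 kg
GMm = 1.405 × 10^20 × 5443 = 7.64742 × 10^23 m³·kg/s²
2a = 1.1676 × 10^10 m
E_bind = GMm/(2a) = 6.54969 × 10^13 J ≈ 65.5 TJ

Final answer: 65.5 TJ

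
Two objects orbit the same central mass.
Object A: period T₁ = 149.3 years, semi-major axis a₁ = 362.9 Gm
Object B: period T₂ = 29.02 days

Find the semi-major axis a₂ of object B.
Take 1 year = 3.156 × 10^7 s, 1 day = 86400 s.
T₁ = 149.3 years = 4.71191 × 10^9 s
T₂ = 29.02 days = 2.50733 × 10^6 s
a₁ = 362.9 Gm = 3.629 × 10^11 m
Kepler's third law: (T₂/T₁)² = (a₂/a₁)³  ⇒  a₂ = a₁ (T₂/T₁)^(2/3)
T₂/T₁ = 0.000532126
(T₂/T₁)^(2/3) = 0.00656664
a₂ = 3.629 × 10^11 m × 0.00656664 = 2.38303 × 10^9 m ≈ 2.383 Gm

Final answer: a₂ = 2.383 Gm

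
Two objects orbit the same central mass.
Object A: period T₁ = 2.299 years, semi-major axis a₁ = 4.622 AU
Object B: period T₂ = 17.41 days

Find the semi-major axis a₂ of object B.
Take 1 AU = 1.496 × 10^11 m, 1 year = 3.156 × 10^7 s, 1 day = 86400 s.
T₁ = 2.299 years = 7.25564 × 10^7 s
T₂ = 17.41 days = 1.50422 × 10^6 s
a₁ = 4.622 AU = 6.91451 × 10^11 m
Kepler's third law: (T₂/T₁)² = (a₂/a₁)³  ⇒  a₂ = a₁ (T₂/T₁)^(2/3)
T₂/T₁ = 0.0207318
(T₂/T₁)^(2/3) = 0.0754671
a₂ = 6.91451 × 10^11 m × 0.0754671 = 5.21818 × 10^10 m ≈ 0.3488 AU

Final answer: a₂ = 0.3488 AU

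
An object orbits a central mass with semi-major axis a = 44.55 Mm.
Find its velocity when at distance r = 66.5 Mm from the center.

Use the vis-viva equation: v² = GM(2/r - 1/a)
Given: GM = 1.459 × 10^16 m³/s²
a = 44.55 Mm = 4.455 × 10^7 m
r = 66.5 Mm = 6.65 × 10^7 m
GM = 1.459 × 10^16 m³/s²
2/r − 1/a = 3.00752 × 10^-8 − 2.24467 × 10^-8 = 7.6285 × 10^-9 m⁻¹
v² = GM (2/r − 1/a) = 1.113 × 10^8 m²/s²
v = 10549.9 m/s ≈ 10.55 km/s

Final answer: 10.55 km/s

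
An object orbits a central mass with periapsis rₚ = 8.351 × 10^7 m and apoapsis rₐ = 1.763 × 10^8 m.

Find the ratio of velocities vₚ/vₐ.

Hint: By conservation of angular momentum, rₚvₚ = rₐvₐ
rₚ = 8.351 × 10^7 m
rₐ = 1.763 × 10^8 m
rₚvₚ = rₐvₐ  ⇒  vₚ/vₐ = rₐ/rₚ
vₚ/vₐ = (1.763 × 10^8) / (8.351 × 10^7) = 2.11112

Final answer: vₚ/vₐ = 2.111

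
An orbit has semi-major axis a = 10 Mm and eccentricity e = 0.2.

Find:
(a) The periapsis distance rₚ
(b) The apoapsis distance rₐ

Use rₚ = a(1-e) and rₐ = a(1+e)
a = 10 Mm = 1 × 10^7 m
e = 0.2:  1 − e = 0.8,  1 + e = 1.2
(a) rₚ = a(1 − e) = 1 × 10^7 m × 0.8 = 8 × 10^6 m ≈ 8 Mm
(b) rₐ = a(1 + e) = 1 × 10^7 m × 1.2 = 1.2 × 10^7 m ≈ 12 Mm

Final answer:
(a) rₚ = 8 Mm
(b) rₐ = 12 Mm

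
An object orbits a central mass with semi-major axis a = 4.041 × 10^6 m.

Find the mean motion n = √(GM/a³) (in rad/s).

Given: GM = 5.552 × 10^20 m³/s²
a = 4.041 × 10^6 m
GM = 5.552 × 10^20 m³/s²
a³ = 6.59882 × 10^19 m³
GM/a³ = (5.552 × 10^20) / (6.59882 × 10^19) = 8.41362 s⁻²
n = √(GM/a³) = 2.90062 rad/s ≈ 2.901 rad/s

Final answer: n = 2.901 rad/s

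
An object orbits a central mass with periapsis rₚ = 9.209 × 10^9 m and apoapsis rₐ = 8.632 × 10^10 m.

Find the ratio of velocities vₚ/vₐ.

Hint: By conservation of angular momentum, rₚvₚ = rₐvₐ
rₚ = 9.209 × 10^9 m
rₐ = 8.632 × 10^10 m
rₚvₚ = rₐvₐ  ⇒  vₚ/vₐ = rₐ/rₚ
vₚ/vₐ = (8.632 × 10^10) / (9.209 × 10^9) = 9.37344

Final answer: vₚ/vₐ = 9.373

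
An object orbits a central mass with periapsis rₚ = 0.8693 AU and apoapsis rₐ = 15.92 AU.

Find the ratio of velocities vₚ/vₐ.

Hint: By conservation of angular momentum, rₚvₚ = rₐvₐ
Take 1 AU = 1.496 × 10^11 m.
rₚ = 0.8693 AU = 1.30047 × 10^11 m
rₐ = 15.92 AU = 2.38163 × 10^12 m
rₚvₚ = rₐvₐ  ⇒  vₚ/vₐ = rₐ/rₚ
vₚ/vₐ = (2.38163 × 10^12) / (1.30047 × 10^11) = 18.3136

Final answer: vₚ/vₐ = 18.31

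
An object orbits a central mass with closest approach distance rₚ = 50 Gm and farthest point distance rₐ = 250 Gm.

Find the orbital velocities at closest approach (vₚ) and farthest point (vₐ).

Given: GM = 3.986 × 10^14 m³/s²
rₚ = 50 Gm = 5 × 10^10 m
rₐ = 250 Gm = 2.5 × 10^11 m
GM = 3.986 × 10^14 m³/s²
a = (rₚ + rₐ)/2 = 1.5 × 10^11 m
Vis-viva: v² = GM (2/r − 1/a)
vₚ² = 3.986 × 10^14 × (4 × 10^-11 − 6.66667 × 10^-12) = 13286.7 m²/s²
vₚ = 115.268 m/s ≈ 115.3 m/s
vₐ² = 3.986 × 10^14 × (8 × 10^-12 − 6.66667 × 10^-12) = 531.467 m²/s²
vₐ = 23.0536 m/s ≈ 23.05 m/s

Final answer: vₚ = 115.3 m/s, vₐ = 23.05 m/s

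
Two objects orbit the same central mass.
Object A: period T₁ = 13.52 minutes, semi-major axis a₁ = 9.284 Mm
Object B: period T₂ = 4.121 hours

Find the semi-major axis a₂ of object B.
T₁ = 13.52 minutes = 811.2 s
T₂ = 4.121 hours = 14835.6 s
a₁ = 9.284 Mm = 9.284 × 10^6 m
Kepler's third law: (T₂/T₁)² = (a₂/a₁)³  ⇒  a₂ = a₁ (T₂/T₁)^(2/3)
T₂/T₁ = 18.2885
(T₂/T₁)^(2/3) = 6.94147
a₂ = 9.284 × 10^6 m × 6.94147 = 6.44446 × 10^7 m ≈ 64.44 Mm

Final answer: a₂ = 64.44 Mm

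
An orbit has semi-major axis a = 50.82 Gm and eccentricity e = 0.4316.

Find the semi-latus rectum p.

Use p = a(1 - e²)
a = 50.82 Gm = 5.082 × 10^10 m
e = 0.4316,  e² = 0.186279,  1 − e² = 0.813721
p = a(1 − e²) = 5.082 × 10^10 m × 0.813721 = 4.13533 × 10^10 m ≈ 41.35 Gm

Final answer: p = 41.35 Gm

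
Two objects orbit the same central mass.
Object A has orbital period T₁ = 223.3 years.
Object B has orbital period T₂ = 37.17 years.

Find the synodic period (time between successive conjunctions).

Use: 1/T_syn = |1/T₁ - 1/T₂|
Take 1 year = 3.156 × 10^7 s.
T₁ = 223.3 years = 7.04735 × 10^9 s
T₂ = 37.17 years = 1.17309 × 10^9 s
1/T₁ = 1.41897 × 10^-10 s⁻¹
1/T₂ = 8.52453 × 10^-10 s⁻¹
|1/T₁ − 1/T₂| = 7.10556 × 10^-10 s⁻¹
T_syn = 1 / |1/T₁ − 1/T₂| = 1.40735 × 10^9 s ≈ 44.59 years

Final answer: T_syn = 44.59 years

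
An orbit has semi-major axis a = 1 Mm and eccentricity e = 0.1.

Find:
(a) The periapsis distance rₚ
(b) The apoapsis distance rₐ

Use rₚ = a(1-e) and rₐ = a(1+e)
a = 1 Mm = 1 × 10^6 m
e = 0.1:  1 − e = 0.9,  1 + e = 1.1
(a) rₚ = a(1 − e) = 1 × 10^6 m × 0.9 = 900000 m ≈ 900 km
(b) rₐ = a(1 + e) = 1 × 10^6 m × 1.1 = 1.1 × 10^6 m ≈ 1.1 Mm

Final answer:
(a) rₚ = 900 km
(b) rₐ = 1.1 Mm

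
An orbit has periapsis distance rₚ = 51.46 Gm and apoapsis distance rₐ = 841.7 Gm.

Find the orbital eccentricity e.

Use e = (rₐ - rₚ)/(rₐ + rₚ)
rₚ = 51.46 Gm = 5.146 × 10^10 m
rₐ = 841.7 Gm = 8.417 × 10^11 m
rₐ − rₚ = 7.9024 × 10^11 m
rₐ + rₚ = 8.9316 × 10^11 m
e = (rₐ − rₚ)/(rₐ + rₚ) = 0.884769

Final answer: e = 0.8848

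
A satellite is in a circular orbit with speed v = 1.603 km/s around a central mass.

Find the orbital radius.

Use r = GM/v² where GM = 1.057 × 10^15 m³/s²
v = 1.603 km/s = 1603 m/s
GM = 1.057 × 10^15 m³/s²
v² = 2.56961 × 10^6 m²/s²
r = GM/v² = (1.057 × 10^15) / (2.56961 × 10^6) = 4.11347 × 10^8 m ≈ 4.113 × 10^8 m

Final answer: 4.113 × 10^8 m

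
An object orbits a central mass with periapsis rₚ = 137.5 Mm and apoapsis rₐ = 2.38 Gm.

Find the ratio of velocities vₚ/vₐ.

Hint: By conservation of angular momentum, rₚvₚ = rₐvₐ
rₚ = 137.5 Mm = 1.375 × 10^8 m
rₐ = 2.38 Gm = 2.38 × 10^9 m
rₚvₚ = rₐvₐ  ⇒  vₚ/vₐ = rₐ/rₚ
vₚ/vₐ = (2.38 × 10^9) / (1.375 × 10^8) = 17.3091

Final answer: vₚ/vₐ = 17.31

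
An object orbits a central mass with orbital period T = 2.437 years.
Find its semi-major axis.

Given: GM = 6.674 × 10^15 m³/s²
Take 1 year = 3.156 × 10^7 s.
T = 2.437 years = 7.69117 × 10^7 s
GM = 6.674 × 10^15 m³/s²
Kepler's third law: a³ = GM T² / (4π²)
T² = 5.91541 × 10^15 s²
a³ = (6.674 × 10^15) × (5.91541 × 10^15) / (4π²) = 1.00003 × 10^30 m³
a = (a³)^(1/3) = 1.00001 × 10^10 m ≈ 10 Gm

Final answer: 10 Gm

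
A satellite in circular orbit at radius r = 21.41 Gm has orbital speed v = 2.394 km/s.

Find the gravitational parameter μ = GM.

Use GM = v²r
r = 21.41 Gm = 2.141 × 10^10 m
v = 2.394 km/s = 2394 m/s
v² = 5.73124 × 10^6 m²/s²
GM = v²r = 5.73124 × 10^6 × 2.141 × 10^10 = 1.22706 × 10^17 m³/s²
GM ≈ 1.227 × 10^17 m³/s²

Final answer: GM = 1.227 × 10^17 m³/s²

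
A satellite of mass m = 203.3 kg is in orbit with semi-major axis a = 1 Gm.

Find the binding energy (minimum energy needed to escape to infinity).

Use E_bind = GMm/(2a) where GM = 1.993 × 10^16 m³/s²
a = 1 Gm = 1 × 10^9 m
GM = 1.993 × 10^16 m³/s²
m = 203.3 kg
GMm = 1.993 × 10^16 × 203.3 = 4.05177 × 10^18 m³·kg/s²
2a = 2 × 10^9 m
E_bind = GMm/(2a) = 2.02588 × 10^9 J ≈ 2.026 GJ

Final answer: 2.026 GJ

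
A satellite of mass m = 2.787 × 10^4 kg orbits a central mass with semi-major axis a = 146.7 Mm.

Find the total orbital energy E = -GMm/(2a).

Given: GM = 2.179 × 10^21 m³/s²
a = 146.7 Mm = 1.467 × 10^8 m
GM = 2.179 × 10^21 m³/s²
2a = 2.934 × 10^8 m
GMm = 2.179 × 10^21 × 27870 = 6.07287 × 10^25 m³·kg/s²
E = −GMm/(2a) = -2.06983 × 10^17 J ≈ -207 PJ

Final answer: -207 PJ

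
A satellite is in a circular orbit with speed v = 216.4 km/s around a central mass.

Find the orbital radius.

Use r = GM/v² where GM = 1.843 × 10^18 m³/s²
v = 216.4 km/s = 216400 m/s
GM = 1.843 × 10^18 m³/s²
v² = 4.6829 × 10^10 m²/s²
r = GM/v² = (1.843 × 10^18) / (4.6829 × 10^10) = 3.9356 × 10^7 m ≈ 39.36 Mm

Final answer: 39.36 Mm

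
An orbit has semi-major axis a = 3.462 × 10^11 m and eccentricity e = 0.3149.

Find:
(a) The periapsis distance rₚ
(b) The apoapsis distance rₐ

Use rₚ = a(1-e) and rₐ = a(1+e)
a = 3.462 × 10^11 m
e = 0.3149:  1 − e = 0.6851,  1 + e = 1.3149
(a) rₚ = a(1 − e) = 3.462 × 10^11 m × 0.6851 = 2.37182 × 10^11 m ≈ 2.372 × 10^11 m
(b) rₐ = a(1 + e) = 3.462 × 10^11 m × 1.3149 = 4.55218 × 10^11 m ≈ 4.552 × 10^11 m

Final answer:
(a) rₚ = 2.372 × 10^11 m
(b) rₐ = 4.552 × 10^11 m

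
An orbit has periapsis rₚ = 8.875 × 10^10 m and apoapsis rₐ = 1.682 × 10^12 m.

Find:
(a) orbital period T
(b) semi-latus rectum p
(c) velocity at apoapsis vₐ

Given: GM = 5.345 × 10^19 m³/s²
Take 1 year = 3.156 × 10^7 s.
rₚ = 8.875 × 10^10 m
rₐ = 1.682 × 10^12 m
GM = 5.345 × 10^19 m³/s²
a = (rₚ + rₐ)/2 = 8.85375 × 10^11 m
e = (rₐ − rₚ)/(rₐ + rₚ) = (1.59325 × 10^12) / (1.77075 × 10^12) = 0.89976
(a) a³ = 6.94036 × 10^35 m³;  T = 2π √(a³/GM) = 2π × 1.13951 × 10^8 s = 7.15973 × 10^8 s ≈ 22.69 years
(b) 1 − e² = 0.190432;  p = a(1 − e²) = 8.85375 × 10^11 × 0.190432 = 1.68604 × 10^11 m ≈ 1.686 × 10^11 m
(c) vₐ² = GM (2/rₐ − 1/a) = 5.345 × 10^19 × (1.18906 × 10^-12 − 1.12946 × 10^-12) = 3.18539 × 10^6 m²/s²;  vₐ = 1784.77 m/s ≈ 1.785 km/s

Final answer:
(a) orbital period T = 22.69 years
(b) semi-latus rectum p = 1.686 × 10^11 m
(c) velocity at apoapsis vₐ = 1.785 km/s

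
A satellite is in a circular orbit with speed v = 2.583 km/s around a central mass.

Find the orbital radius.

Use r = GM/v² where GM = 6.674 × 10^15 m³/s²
v = 2.583 km/s = 2583 m/s
GM = 6.674 × 10^15 m³/s²
v² = 6.67189 × 10^6 m²/s²
r = GM/v² = (6.674 × 10^15) / (6.67189 × 10^6) = 1.00032 × 10^9 m ≈ 1 Gm

Final answer: 1 Gm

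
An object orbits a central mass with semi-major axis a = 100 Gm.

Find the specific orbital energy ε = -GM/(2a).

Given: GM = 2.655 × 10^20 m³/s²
a = 100 Gm = 1 × 10^11 m
GM = 2.655 × 10^20 m³/s²
2a = 2 × 10^11 m
ε = −GM/(2a) = -1.3275 × 10^9 J/kg ≈ -1.327 GJ/kg

Final answer: -1.327 GJ/kg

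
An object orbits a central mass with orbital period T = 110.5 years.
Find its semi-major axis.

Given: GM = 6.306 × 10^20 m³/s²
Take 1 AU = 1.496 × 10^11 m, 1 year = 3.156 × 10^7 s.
T = 110.5 years = 3.48738 × 10^9 s
GM = 6.306 × 10^20 m³/s²
Kepler's third law: a³ = GM T² / (4π²)
T² = 1.21618 × 10^19 s²
a³ = (6.306 × 10^20) × (1.21618 × 10^19) / (4π²) = 1.94264 × 10^38 m³
a = (a³)^(1/3) = 5.79159 × 10^12 m ≈ 38.71 AU

Final answer: 38.71 AU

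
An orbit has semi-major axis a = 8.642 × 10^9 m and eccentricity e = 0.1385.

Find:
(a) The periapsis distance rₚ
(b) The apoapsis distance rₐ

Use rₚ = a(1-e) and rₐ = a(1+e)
a = 8.642 × 10^9 m
e = 0.1385:  1 − e = 0.8615,  1 + e = 1.1385
(a) rₚ = a(1 − e) = 8.642 × 10^9 m × 0.8615 = 7.44508 × 10^9 m ≈ 7.445 × 10^9 m
(b) rₐ = a(1 + e) = 8.642 × 10^9 m × 1.1385 = 9.83892 × 10^9 m ≈ 9.839 × 10^9 m

Final answer:
(a) rₚ = 7.445 × 10^9 m
(b) rₐ = 9.839 × 10^9 m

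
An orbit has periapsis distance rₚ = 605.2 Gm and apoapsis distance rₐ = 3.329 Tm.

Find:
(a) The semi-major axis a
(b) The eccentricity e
rₚ = 605.2 Gm = 6.052 × 10^11 m
rₐ = 3.329 Tm = 3.329 × 10^12 m
(a) a = (rₚ + rₐ)/2 = 1.9671 × 10^12 m ≈ 1.967 Tm
(b) e = (rₐ − rₚ)/(rₐ + rₚ) = (2.7238 × 10^12) / (3.9342 × 10^12) = 0.692339

Final answer:
(a) a = 1.967 Tm
(b) e = 0.6923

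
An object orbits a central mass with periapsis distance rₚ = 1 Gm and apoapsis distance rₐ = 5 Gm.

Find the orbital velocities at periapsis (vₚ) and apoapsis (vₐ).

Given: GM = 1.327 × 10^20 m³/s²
rₚ = 1 Gm = 1 × 10^9 m
rₐ = 5 Gm = 5 × 10^9 m
GM = 1.327 × 10^20 m³/s²
a = (rₚ + rₐ)/2 = 3 × 10^9 m
Vis-viva: v² = GM (2/r − 1/a)
vₚ² = 1.327 × 10^20 × (2 × 10^-9 − 3.33333 × 10^-10) = 2.21167 × 10^11 m²/s²
vₚ = 470284 m/s ≈ 470.3 km/s
vₐ² = 1.327 × 10^20 × (4 × 10^-10 − 3.33333 × 10^-10) = 8.84667 × 10^9 m²/s²
vₐ = 94056.7 m/s ≈ 94.06 km/s

Final answer: vₚ = 470.3 km/s, vₐ = 94.06 km/s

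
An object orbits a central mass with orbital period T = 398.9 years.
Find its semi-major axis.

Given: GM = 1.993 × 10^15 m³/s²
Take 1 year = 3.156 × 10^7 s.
T = 398.9 years = 1.25893 × 10^10 s
GM = 1.993 × 10^15 m³/s²
Kepler's third law: a³ = GM T² / (4π²)
T² = 1.5849 × 10^20 s²
a³ = (1.993 × 10^15) × (1.5849 × 10^20) / (4π²) = 8.0011 × 10^33 m³
a = (a³)^(1/3) = 2.00009 × 10^11 m ≈ 200 Gm

Final answer: 200 Gm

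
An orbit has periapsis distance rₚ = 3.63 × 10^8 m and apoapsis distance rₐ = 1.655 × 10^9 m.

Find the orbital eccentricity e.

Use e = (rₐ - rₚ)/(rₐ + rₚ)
rₚ = 3.63 × 10^8 m
rₐ = 1.655 × 10^9 m
rₐ − rₚ = 1.292 × 10^9 m
rₐ + rₚ = 2.018 × 10^9 m
e = (rₐ − rₚ)/(rₐ + rₚ) = 0.640238

Final answer: e = 0.6402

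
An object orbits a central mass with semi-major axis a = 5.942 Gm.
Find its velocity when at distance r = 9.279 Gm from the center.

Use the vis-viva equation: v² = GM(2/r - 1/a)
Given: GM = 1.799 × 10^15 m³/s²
a = 5.942 Gm = 5.942 × 10^9 m
r = 9.279 Gm = 9.279 × 10^9 m
GM = 1.799 × 10^15 m³/s²
2/r − 1/a = 2.1554 × 10^-10 − 1.68294 × 10^-10 = 4.7247 × 10^-11 m⁻¹
v² = GM (2/r − 1/a) = 84997.3 m²/s²
v = 291.543 m/s ≈ 291.5 m/s

Final answer: 291.5 m/s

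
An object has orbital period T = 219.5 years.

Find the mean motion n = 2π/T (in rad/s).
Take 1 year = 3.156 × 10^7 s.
T = 219.5 years = 6.92742 × 10^9 s
n = 2π / (6.92742 × 10^9 s) = 9.07002 × 10^-10 rad/s ≈ 9.07 × 10^-10 rad/s

Final answer: n = 9.07 × 10^-10 rad/s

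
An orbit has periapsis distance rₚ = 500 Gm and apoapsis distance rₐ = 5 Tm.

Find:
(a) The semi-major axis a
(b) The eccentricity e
rₚ = 500 Gm = 5 × 10^11 m
rₐ = 5 Tm = 5 × 10^12 m
(a) a = (rₚ + rₐ)/2 = 2.75 × 10^12 m ≈ 2.75 Tm
(b) e = (rₐ − rₚ)/(rₐ + rₚ) = (4.5 × 10^12) / (5.5 × 10^12) = 0.818182

Final answer:
(a) a = 2.75 Tm
(b) e = 0.8182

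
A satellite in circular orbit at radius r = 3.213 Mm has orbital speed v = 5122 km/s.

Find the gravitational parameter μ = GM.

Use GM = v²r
r = 3.213 Mm = 3.213 × 10^6 m
v = 5122 km/s = 5.122 × 10^6 m/s
v² = 2.62349 × 10^13 m²/s²
GM = v²r = 2.62349 × 10^13 × 3.213 × 10^6 = 8.42927 × 10^19 m³/s²
GM ≈ 8.429 × 10^19 m³/s²

Final answer: GM = 8.429 × 10^19 m³/s²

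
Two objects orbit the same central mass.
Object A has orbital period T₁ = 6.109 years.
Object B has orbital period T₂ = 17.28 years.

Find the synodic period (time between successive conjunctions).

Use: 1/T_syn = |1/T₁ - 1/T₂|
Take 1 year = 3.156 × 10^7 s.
T₁ = 6.109 years = 1.928 × 10^8 s
T₂ = 17.28 years = 5.45357 × 10^8 s
1/T₁ = 5.18672 × 10^-9 s⁻¹
1/T₂ = 1.83366 × 10^-9 s⁻¹
|1/T₁ − 1/T₂| = 3.35306 × 10^-9 s⁻¹
T_syn = 1 / |1/T₁ − 1/T₂| = 2.98235 × 10^8 s ≈ 9.45 years

Final answer: T_syn = 9.45 years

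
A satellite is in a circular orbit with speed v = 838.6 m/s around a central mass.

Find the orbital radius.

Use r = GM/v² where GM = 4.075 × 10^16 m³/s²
v = 838.6 m/s
GM = 4.075 × 10^16 m³/s²
v² = 703250 m²/s²
r = GM/v² = (4.075 × 10^16) / 703250 = 5.79453 × 10^10 m ≈ 5.795 × 10^10 m

Final answer: 5.795 × 10^10 m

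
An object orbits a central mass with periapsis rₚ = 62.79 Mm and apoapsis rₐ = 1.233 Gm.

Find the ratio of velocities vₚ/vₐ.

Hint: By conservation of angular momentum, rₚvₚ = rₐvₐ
rₚ = 62.79 Mm = 6.279 × 10^7 m
rₐ = 1.233 Gm = 1.233 × 10^9 m
rₚvₚ = rₐvₐ  ⇒  vₚ/vₐ = rₐ/rₚ
vₚ/vₐ = (1.233 × 10^9) / (6.279 × 10^7) = 19.6369

Final answer: vₚ/vₐ = 19.64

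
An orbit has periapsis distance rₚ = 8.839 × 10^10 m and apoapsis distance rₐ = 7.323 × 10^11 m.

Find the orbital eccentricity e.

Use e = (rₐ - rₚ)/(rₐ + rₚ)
rₚ = 8.839 × 10^10 m
rₐ = 7.323 × 10^11 m
rₐ − rₚ = 6.4391 × 10^11 m
rₐ + rₚ = 8.2069 × 10^11 m
e = (rₐ − rₚ)/(rₐ + rₚ) = 0.784596

Final answer: e = 0.7846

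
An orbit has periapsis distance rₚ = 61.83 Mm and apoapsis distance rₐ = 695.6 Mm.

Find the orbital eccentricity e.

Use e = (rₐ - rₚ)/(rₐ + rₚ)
rₚ = 61.83 Mm = 6.183 × 10^7 m
rₐ = 695.6 Mm = 6.956 × 10^8 m
rₐ − rₚ = 6.3377 × 10^8 m
rₐ + rₚ = 7.5743 × 10^8 m
e = (rₐ − rₚ)/(rₐ + rₚ) = 0.836737

Final answer: e = 0.8367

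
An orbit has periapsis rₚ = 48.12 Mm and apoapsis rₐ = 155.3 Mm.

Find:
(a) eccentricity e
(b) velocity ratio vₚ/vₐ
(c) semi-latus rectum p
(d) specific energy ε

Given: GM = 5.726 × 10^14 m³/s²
rₚ = 48.12 Mm = 4.812 × 10^7 m
rₐ = 155.3 Mm = 1.553 × 10^8 m
GM = 5.726 × 10^14 m³/s²
a = (rₚ + rₐ)/2 = 1.0171 × 10^8 m
e = (rₐ − rₚ)/(rₐ + rₚ) = (1.0718 × 10^8) / (2.0342 × 10^8) = 0.52689
(a) e = 0.52689 ≈ 0.5269
(b) vₚ/vₐ = rₐ/rₚ (angular momentum) = (1.553 × 10^8) / (4.812 × 10^7) = 3.22735 ≈ 3.227
(c) 1 − e² = 0.722387;  p = a(1 − e²) = 1.0171 × 10^8 × 0.722387 = 7.3474 × 10^7 m ≈ 73.47 Mm
(d) 2a = 2.0342 × 10^8 m;  ε = −GM/(2a) = -2.81487 × 10^6 J/kg ≈ -2.815 MJ/kg

Final answer:
(a) eccentricity e = 0.5269
(b) velocity ratio vₚ/vₐ = 3.227
(c) semi-latus rectum p = 73.47 Mm
(d) specific energy ε = -2.815 MJ/kg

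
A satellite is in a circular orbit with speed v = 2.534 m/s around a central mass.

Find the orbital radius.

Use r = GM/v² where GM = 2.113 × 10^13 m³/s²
v = 2.534 m/s
GM = 2.113 × 10^13 m³/s²
v² = 6.42116 m²/s²
r = GM/v² = (2.113 × 10^13) / 6.42116 = 3.29068 × 10^12 m ≈ 3.291 Tm

Final answer: 3.291 Tm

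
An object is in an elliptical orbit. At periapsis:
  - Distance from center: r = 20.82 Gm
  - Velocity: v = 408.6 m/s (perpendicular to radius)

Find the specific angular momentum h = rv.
r = 20.82 Gm = 2.082 × 10^10 m
v = 408.6 m/s
h = rv = 2.082 × 10^10 × 408.6 = 8.50705 × 10^12 m²/s ≈ 8.507 × 10^12 m²/s

Final answer: h = 8.507 × 10^12 m²/s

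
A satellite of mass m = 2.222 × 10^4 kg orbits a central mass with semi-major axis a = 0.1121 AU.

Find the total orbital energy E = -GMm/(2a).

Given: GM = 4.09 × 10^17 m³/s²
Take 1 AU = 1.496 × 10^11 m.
a = 0.1121 AU = 1.67702 × 10^10 m
GM = 4.09 × 10^17 m³/s²
2a = 3.35403 × 10^10 m
GMm = 4.09 × 10^17 × 22220 = 9.08798 × 10^21 m³·kg/s²
E = −GMm/(2a) = -2.70957 × 10^11 J ≈ -271 GJ

Final answer: -271 GJ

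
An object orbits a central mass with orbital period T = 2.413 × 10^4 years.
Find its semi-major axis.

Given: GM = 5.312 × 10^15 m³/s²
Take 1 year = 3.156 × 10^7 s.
T = 2.413 × 10^4 years = 7.61543 × 10^11 s
GM = 5.312 × 10^15 m³/s²
Kepler's third law: a³ = GM T² / (4π²)
T² = 5.79947 × 10^23 s²
a³ = (5.312 × 10^15) × (5.79947 × 10^23) / (4π²) = 7.80346 × 10^37 m³
a = (a³)^(1/3) = 4.27329 × 10^12 m ≈ 4.273 Tm

Final answer: 4.273 Tm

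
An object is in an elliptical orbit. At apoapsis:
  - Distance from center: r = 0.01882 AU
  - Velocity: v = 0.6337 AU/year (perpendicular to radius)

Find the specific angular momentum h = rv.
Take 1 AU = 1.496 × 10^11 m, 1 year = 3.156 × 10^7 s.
r = 0.01882 AU = 2.81547 × 10^9 m
v = 0.6337 AU/year = 3003.85 m/s
h = rv = 2.81547 × 10^9 × 3003.85 = 8.45726 × 10^12 m²/s ≈ 8.457 × 10^12 m²/s

Final answer: h = 8.457 × 10^12 m²/s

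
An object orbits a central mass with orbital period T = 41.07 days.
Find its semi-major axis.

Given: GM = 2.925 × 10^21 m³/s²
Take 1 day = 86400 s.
T = 41.07 days = 3.54845 × 10^6 s
GM = 2.925 × 10^21 m³/s²
Kepler's third law: a³ = GM T² / (4π²)
T² = 1.25915 × 10^13 s²
a³ = (2.925 × 10^21) × (1.25915 × 10^13) / (4π²) = 9.32917 × 10^32 m³
a = (a³)^(1/3) = 9.77119 × 10^10 m ≈ 9.771 × 10^10 m

Final answer: 9.771 × 10^10 m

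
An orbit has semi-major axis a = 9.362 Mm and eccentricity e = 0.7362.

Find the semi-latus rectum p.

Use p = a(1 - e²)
a = 9.362 Mm = 9.362 × 10^6 m
e = 0.7362,  e² = 0.54199,  1 − e² = 0.45801
p = a(1 − e²) = 9.362 × 10^6 m × 0.45801 = 4.28789 × 10^6 m ≈ 4.288 Mm

Final answer: p = 4.288 Mm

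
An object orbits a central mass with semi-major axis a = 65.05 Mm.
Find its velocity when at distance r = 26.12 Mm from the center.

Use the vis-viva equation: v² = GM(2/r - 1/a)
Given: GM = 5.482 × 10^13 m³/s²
a = 65.05 Mm = 6.505 × 10^7 m
r = 26.12 Mm = 2.612 × 10^7 m
GM = 5.482 × 10^13 m³/s²
2/r − 1/a = 7.65697 × 10^-8 − 1.53728 × 10^-8 = 6.11969 × 10^-8 m⁻¹
v² = GM (2/r − 1/a) = 3.35481 × 10^6 m²/s²
v = 1831.61 m/s ≈ 1.832 km/s

Final answer: 1.832 km/s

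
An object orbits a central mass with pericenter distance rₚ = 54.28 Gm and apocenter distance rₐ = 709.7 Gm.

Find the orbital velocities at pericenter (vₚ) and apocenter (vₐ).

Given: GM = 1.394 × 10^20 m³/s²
rₚ = 54.28 Gm = 5.428 × 10^10 m
rₐ = 709.7 Gm = 7.097 × 10^11 m
GM = 1.394 × 10^20 m³/s²
a = (rₚ + rₐ)/2 = 3.8199 × 10^11 m
Vis-viva: v² = GM (2/r − 1/a)
vₚ² = 1.394 × 10^20 × (3.6846 × 10^-11 − 2.61787 × 10^-12) = 4.7714 × 10^9 m²/s²
vₚ = 69075.3 m/s ≈ 69.08 km/s
vₐ² = 1.394 × 10^20 × (2.81809 × 10^-12 − 2.61787 × 10^-12) = 2.7911 × 10^7 m²/s²
vₐ = 5283.09 m/s ≈ 5.283 km/s

Final answer: vₚ = 69.08 km/s, vₐ = 5.283 km/s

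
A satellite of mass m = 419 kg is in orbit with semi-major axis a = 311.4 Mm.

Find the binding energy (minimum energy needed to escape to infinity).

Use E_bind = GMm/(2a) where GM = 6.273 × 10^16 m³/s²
a = 311.4 Mm = 3.114 × 10^8 m
GM = 6.273 × 10^16 m³/s²
m = 419 kg
GMm = 6.273 × 10^16 × 419 = 2.62839 × 10^19 m³·kg/s²
2a = 6.228 × 10^8 m
E_bind = GMm/(2a) = 4.22027 × 10^10 J ≈ 42.2 GJ

Final answer: 42.2 GJ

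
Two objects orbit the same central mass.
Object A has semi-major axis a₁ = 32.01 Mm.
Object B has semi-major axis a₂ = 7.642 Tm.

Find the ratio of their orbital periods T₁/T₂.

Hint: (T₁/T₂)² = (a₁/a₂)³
a₁ = 32.01 Mm = 3.201 × 10^7 m
a₂ = 7.642 Tm = 7.642 × 10^12 m
a₁/a₂ = 4.18869 × 10^-6
T₁/T₂ = (a₁/a₂)^(3/2) = (4.18869 × 10^-6)^1.5 = 8.57271 × 10^-9

Final answer: T₁/T₂ = 8.573 × 10^-9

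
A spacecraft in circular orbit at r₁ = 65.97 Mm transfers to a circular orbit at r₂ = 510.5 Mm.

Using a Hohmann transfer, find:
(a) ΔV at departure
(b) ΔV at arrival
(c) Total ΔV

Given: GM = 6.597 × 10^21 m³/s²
r₁ = 65.97 Mm = 6.597 × 10^7 m
r₂ = 510.5 Mm = 5.105 × 10^8 m
GM = 6.597 × 10^21 m³/s²
Transfer ellipse: a_t = (r₁ + r₂)/2 = 2.88235 × 10^8 m
Circular speed at r₁: v₁ = √(GM/r₁) = 1 × 10^7 m/s
Transfer speed at r₁ (periapsis): v₁ₜ = √(GM(2/r₁ − 1/a_t)) = 1.33084 × 10^7 m/s
(a) ΔV₁ = v₁ₜ − v₁ = 3.30836 × 10^6 m/s ≈ 3308 km/s
Circular speed at r₂: v₂ = √(GM/r₂) = 3.59481 × 10^6 m/s
Transfer speed at r₂ (apoapsis): v₂ₜ = √(GM(2/r₂ − 1/a_t)) = 1.71979 × 10^6 m/s
(b) ΔV₂ = v₂ − v₂ₜ = 1.87502 × 10^6 m/s ≈ 1875 km/s
(c) ΔV_total = ΔV₁ + ΔV₂ = 5.18338 × 10^6 m/s ≈ 5183 km/s

Final answer:
(a) ΔV₁ = 3308 km/s
(b) ΔV₂ = 1875 km/s
(c) ΔV_total = 5183 km/s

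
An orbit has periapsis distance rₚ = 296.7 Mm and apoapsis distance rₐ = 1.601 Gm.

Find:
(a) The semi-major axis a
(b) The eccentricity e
rₚ = 296.7 Mm = 2.967 × 10^8 m
rₐ = 1.601 Gm = 1.601 × 10^9 m
(a) a = (rₚ + rₐ)/2 = 9.4885 × 10^8 m ≈ 948.9 Mm
(b) e = (rₐ − rₚ)/(rₐ + rₚ) = (1.3043 × 10^9) / (1.8977 × 10^9) = 0.687306

Final answer:
(a) a = 948.9 Mm
(b) e = 0.6873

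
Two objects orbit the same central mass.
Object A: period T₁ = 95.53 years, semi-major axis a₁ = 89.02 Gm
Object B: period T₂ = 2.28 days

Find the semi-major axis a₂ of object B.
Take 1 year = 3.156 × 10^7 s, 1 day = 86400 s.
T₁ = 95.53 years = 3.01493 × 10^9 s
T₂ = 2.28 days = 196992 s
a₁ = 89.02 Gm = 8.902 × 10^10 m
Kepler's third law: (T₂/T₁)² = (a₂/a₁)³  ⇒  a₂ = a₁ (T₂/T₁)^(2/3)
T₂/T₁ = 6.53389 × 10^-5
(T₂/T₁)^(2/3) = 0.00162224
a₂ = 8.902 × 10^10 m × 0.00162224 = 1.44412 × 10^8 m ≈ 144.4 Mm

Final answer: a₂ = 144.4 Mm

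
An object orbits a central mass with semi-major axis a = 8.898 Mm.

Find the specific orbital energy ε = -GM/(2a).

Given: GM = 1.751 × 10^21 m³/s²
a = 8.898 Mm = 8.898 × 10^6 m
GM = 1.751 × 10^21 m³/s²
2a = 1.7796 × 10^7 m
ε = −GM/(2a) = -9.83929 × 10^13 J/kg ≈ -9.839 × 10^4 GJ/kg

Final answer: -9.839 × 10^4 GJ/kg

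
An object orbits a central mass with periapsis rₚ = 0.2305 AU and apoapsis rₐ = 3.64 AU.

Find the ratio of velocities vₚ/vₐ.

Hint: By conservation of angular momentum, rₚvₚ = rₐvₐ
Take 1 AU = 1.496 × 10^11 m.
rₚ = 0.2305 AU = 3.44828 × 10^10 m
rₐ = 3.64 AU = 5.44544 × 10^11 m
rₚvₚ = rₐvₐ  ⇒  vₚ/vₐ = rₐ/rₚ
vₚ/vₐ = (5.44544 × 10^11) / (3.44828 × 10^10) = 15.7918

Final answer: vₚ/vₐ = 15.79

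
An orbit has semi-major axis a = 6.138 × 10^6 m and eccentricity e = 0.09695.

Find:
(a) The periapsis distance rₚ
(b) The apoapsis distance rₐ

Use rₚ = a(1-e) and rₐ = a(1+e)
a = 6.138 × 10^6 m
e = 0.09695:  1 − e = 0.90305,  1 + e = 1.09695
(a) rₚ = a(1 − e) = 6.138 × 10^6 m × 0.90305 = 5.54292 × 10^6 m ≈ 5.543 × 10^6 m
(b) rₐ = a(1 + e) = 6.138 × 10^6 m × 1.09695 = 6.73308 × 10^6 m ≈ 6.733 × 10^6 m

Final answer:
(a) rₚ = 5.543 × 10^6 m
(b) rₐ = 6.733 × 10^6 m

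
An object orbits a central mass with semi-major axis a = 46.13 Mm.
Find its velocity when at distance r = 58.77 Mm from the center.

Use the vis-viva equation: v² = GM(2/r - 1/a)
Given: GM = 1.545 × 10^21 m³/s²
a = 46.13 Mm = 4.613 × 10^7 m
r = 58.77 Mm = 5.877 × 10^7 m
GM = 1.545 × 10^21 m³/s²
2/r − 1/a = 3.4031 × 10^-8 − 2.16779 × 10^-8 = 1.23531 × 10^-8 m⁻¹
v² = GM (2/r − 1/a) = 1.90855 × 10^13 m²/s²
v = 4.3687 × 10^6 m/s ≈ 4369 km/s

Final answer: 4369 km/s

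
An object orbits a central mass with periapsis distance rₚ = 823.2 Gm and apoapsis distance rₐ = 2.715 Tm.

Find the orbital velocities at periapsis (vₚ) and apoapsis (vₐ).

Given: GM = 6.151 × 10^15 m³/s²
rₚ = 823.2 Gm = 8.232 × 10^11 m
rₐ = 2.715 Tm = 2.715 × 10^12 m
GM = 6.151 × 10^15 m³/s²
a = (rₚ + rₐ)/2 = 1.7691 × 10^12 m
Vis-viva: v² = GM (2/r − 1/a)
vₚ² = 6.151 × 10^15 × (2.42954 × 10^-12 − 5.65259 × 10^-13) = 11467.2 m²/s²
vₚ = 107.085 m/s ≈ 107.1 m/s
vₐ² = 6.151 × 10^15 × (7.36648 × 10^-13 − 5.65259 × 10^-13) = 1054.21 m²/s²
vₐ = 32.4687 m/s ≈ 32.47 m/s

Final answer: vₚ = 107.1 m/s, vₐ = 32.47 m/s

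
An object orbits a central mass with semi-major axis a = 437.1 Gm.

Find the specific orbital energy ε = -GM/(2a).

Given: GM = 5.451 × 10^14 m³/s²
a = 437.1 Gm = 4.371 × 10^11 m
GM = 5.451 × 10^14 m³/s²
2a = 8.742 × 10^11 m
ε = −GM/(2a) = -623.542 J/kg ≈ -623.5 J/kg

Final answer: -623.5 J/kg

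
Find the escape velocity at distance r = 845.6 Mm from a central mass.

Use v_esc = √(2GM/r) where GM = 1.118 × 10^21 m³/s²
r = 845.6 Mm = 8.456 × 10^8 m
GM = 1.118 × 10^21 m³/s²
2GM/r = 2 × (1.118 × 10^21) / (8.456 × 10^8) = 2.64428 × 10^12 m²/s²
v_esc = √(2GM/r) = 1.62612 × 10^6 m/s ≈ 1626 km/s

Final answer: 1626 km/s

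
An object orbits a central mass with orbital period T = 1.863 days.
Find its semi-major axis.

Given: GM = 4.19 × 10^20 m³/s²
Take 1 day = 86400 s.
T = 1.863 days = 160963 s
GM = 4.19 × 10^20 m³/s²
Kepler's third law: a³ = GM T² / (4π²)
T² = 2.59092 × 10^10 s²
a³ = (4.19 × 10^20) × (2.59092 × 10^10) / (4π²) = 2.74984 × 10^29 m³
a = (a³)^(1/3) = 6.50283 × 10^9 m ≈ 6.503 × 10^9 m

Final answer: 6.503 × 10^9 m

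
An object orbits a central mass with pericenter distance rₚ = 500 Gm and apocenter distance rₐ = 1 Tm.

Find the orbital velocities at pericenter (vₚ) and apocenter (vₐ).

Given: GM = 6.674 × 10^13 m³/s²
rₚ = 500 Gm = 5 × 10^11 m
rₐ = 1 Tm = 1 × 10^12 m
GM = 6.674 × 10^13 m³/s²
a = (rₚ + rₐ)/2 = 7.5 × 10^11 m
Vis-viva: v² = GM (2/r − 1/a)
vₚ² = 6.674 × 10^13 × (4 × 10^-12 − 1.33333 × 10^-12) = 177.973 m²/s²
vₚ = 13.3407 m/s ≈ 13.34 m/s
vₐ² = 6.674 × 10^13 × (2 × 10^-12 − 1.33333 × 10^-12) = 44.4933 m²/s²
vₐ = 6.67033 m/s ≈ 6.67 m/s

Final answer: vₚ = 13.34 m/s, vₐ = 6.67 m/s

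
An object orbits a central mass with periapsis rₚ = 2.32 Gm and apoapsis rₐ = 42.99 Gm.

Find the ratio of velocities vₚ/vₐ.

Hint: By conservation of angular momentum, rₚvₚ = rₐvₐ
rₚ = 2.32 Gm = 2.32 × 10^9 m
rₐ = 42.99 Gm = 4.299 × 10^10 m
rₚvₚ = rₐvₐ  ⇒  vₚ/vₐ = rₐ/rₚ
vₚ/vₐ = (4.299 × 10^10) / (2.32 × 10^9) = 18.5302

Final answer: vₚ/vₐ = 18.53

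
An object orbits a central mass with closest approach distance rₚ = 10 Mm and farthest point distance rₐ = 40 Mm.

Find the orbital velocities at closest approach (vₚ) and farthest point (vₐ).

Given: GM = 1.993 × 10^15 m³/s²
rₚ = 10 Mm = 1 × 10^7 m
rₐ = 40 Mm = 4 × 10^7 m
GM = 1.993 × 10^15 m³/s²
a = (rₚ + rₐ)/2 = 2.5 × 10^7 m
Vis-viva: v² = GM (2/r − 1/a)
vₚ² = 1.993 × 10^15 × (2 × 10^-7 − 4 × 10^-8) = 3.1888 × 10^8 m²/s²
vₚ = 17857.2 m/s ≈ 17.86 km/s
vₐ² = 1.993 × 10^15 × (5 × 10^-8 − 4 × 10^-8) = 1.993 × 10^7 m²/s²
vₐ = 4464.3 m/s ≈ 4.464 km/s

Final answer: vₚ = 17.86 km/s, vₐ = 4.464 km/s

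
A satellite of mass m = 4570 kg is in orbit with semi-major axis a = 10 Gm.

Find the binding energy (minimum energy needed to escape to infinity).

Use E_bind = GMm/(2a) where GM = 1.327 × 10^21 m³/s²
a = 10 Gm = 1 × 10^10 m
GM = 1.327 × 10^21 m³/s²
m = 4570 kg
GMm = 1.327 × 10^21 × 4570 = 6.06439 × 10^24 m³·kg/s²
2a = 2 × 10^10 m
E_bind = GMm/(2a) = 3.0322 × 10^14 J ≈ 303.2 TJ

Final answer: 303.2 TJ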